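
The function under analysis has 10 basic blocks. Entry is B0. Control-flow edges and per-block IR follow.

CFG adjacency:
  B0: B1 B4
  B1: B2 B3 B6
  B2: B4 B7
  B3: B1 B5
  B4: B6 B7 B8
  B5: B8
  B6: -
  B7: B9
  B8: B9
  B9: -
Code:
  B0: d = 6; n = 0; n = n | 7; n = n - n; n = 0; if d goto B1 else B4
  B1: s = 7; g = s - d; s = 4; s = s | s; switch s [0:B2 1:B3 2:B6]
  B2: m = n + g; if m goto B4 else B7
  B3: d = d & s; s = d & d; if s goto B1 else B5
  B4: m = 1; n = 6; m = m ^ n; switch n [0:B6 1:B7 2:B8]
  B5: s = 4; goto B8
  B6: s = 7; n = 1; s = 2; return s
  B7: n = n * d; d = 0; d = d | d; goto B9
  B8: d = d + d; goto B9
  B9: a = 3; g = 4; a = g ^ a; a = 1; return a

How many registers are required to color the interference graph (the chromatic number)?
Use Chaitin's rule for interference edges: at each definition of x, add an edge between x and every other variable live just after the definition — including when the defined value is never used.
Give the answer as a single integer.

Block summaries:
  B0: def={d,n} ue=∅
  B1: def={g,s} ue={d}
  B2: def={m} ue={g,n}
  B3: def={d,s} ue={d,s}
  B4: def={m,n} ue=∅
  B5: def={s} ue=∅
  B6: def={n,s} ue=∅
  B7: def={d,n} ue={d,n}
  B8: def={d} ue={d}
  B9: def={a,g} ue=∅

Live sets:
  B0 li=∅ lo={d,n}
  B1 li={d,n} lo={d,g,n,s}
  B2 li={d,g,n} lo={d,n}
  B3 li={d,n,s} lo={d,n}
  B4 li={d} lo={d,n}
  B5 li={d} lo={d}
  B6 li=∅ lo=∅
  B7 li={d,n} lo=∅
  B8 li={d} lo=∅
  B9 li=∅ lo=∅

Conflict graph:
  a: {g}
  d: {g,m,n,s}
  g: {a,d,n,s}
  m: {d,n}
  n: {d,g,m,s}
  s: {d,g,n}

Registers:
  {d,g,n,s} pairwise interfere (4-clique) ⇒ χ ≥ 4
  assign a→R0 d→R0 g→R1 m→R1 n→R2 s→R3 — no edge inside a register ⇒ χ ≤ 4
  χ = 4

Answer: 4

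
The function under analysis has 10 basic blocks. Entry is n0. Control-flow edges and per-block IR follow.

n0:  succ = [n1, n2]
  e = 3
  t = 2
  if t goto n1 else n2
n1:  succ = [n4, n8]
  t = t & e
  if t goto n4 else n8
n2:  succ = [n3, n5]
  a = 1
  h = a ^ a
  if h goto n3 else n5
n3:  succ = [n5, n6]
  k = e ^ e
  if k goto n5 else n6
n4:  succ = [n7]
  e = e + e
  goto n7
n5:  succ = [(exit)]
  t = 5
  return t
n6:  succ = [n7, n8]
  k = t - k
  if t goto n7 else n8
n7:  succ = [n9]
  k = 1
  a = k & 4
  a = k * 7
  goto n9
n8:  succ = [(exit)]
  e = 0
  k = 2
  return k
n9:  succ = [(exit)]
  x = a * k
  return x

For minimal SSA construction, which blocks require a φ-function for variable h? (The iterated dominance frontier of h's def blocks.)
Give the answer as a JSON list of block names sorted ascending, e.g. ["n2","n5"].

idom tree: n1←n0 n2←n0 n3←n2 n4←n1 n5←n2 n6←n3 n7←n0 n8←n0 n9←n7
Join-block Dom:
  n5: preds {n2,n3}: {n0,n2} ∩ {n0,n2,n3} = {n0,n2}; idom=n2
  n7: preds {n4,n6}: {n0,n1,n4} ∩ {n0,n2,n3,n6} = {n0}; idom=n0
  n8: preds {n1,n6}: {n0,n1} ∩ {n0,n2,n3,n6} = {n0}; idom=n0

Frontier:
  n5←n2: walk · to n2
  n5←n3: walk n3 to n2
  n7←n4: walk n4→n1 to n0
  n7←n6: walk n6→n3→n2 to n0
  n8←n1: walk n1 to n0
  n8←n6: walk n6→n3→n2 to n0
  n0: DF=∅
  n1: DF={n7,n8}
  n2: DF={n7,n8}
  n3: DF={n5,n7,n8}
  n4: DF={n7}
  n5: DF=∅
  n6: DF={n7,n8}
  n7: DF=∅
  n8: DF=∅
  n9: DF=∅

φ for h: defs {n2}
  DF⁺ = {n7,n8}

Answer: ["n7", "n8"]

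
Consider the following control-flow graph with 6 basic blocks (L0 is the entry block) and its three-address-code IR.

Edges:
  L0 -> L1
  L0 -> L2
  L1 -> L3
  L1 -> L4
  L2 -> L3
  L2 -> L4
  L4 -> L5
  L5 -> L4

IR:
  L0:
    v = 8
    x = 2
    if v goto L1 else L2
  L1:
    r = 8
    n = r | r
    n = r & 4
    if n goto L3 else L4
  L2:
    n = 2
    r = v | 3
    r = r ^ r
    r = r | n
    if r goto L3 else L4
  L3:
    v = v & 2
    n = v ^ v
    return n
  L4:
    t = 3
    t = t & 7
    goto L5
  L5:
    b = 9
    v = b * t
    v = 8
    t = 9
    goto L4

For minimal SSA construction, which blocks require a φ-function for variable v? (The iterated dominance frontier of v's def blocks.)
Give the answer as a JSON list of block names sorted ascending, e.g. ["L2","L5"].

idom tree: L1←L0 L2←L0 L3←L0 L4←L0 L5←L4
Join-block Dom:
  L3: preds {L1,L2}: {L0,L1} ∩ {L0,L2} = {L0}; idom=L0
  L4: preds {L1,L2,L5}: {L0,L1} ∩ {L0,L2} ∩ {L0,L4,L5} = {L0}; idom=L0

Frontier:
  L3←L1: walk L1 to L0
  L3←L2: walk L2 to L0
  L4←L1: walk L1 to L0
  L4←L2: walk L2 to L0
  L4←L5: walk L5→L4 to L0
  L0 → ∅
  L1 → {L3,L4}
  L2 → {L3,L4}
  L3 → ∅
  L4 → {L4}
  L5 → {L4}

φ for v: defs {L0,L3,L5}
  DF⁺ = {L4}

Answer: ["L4"]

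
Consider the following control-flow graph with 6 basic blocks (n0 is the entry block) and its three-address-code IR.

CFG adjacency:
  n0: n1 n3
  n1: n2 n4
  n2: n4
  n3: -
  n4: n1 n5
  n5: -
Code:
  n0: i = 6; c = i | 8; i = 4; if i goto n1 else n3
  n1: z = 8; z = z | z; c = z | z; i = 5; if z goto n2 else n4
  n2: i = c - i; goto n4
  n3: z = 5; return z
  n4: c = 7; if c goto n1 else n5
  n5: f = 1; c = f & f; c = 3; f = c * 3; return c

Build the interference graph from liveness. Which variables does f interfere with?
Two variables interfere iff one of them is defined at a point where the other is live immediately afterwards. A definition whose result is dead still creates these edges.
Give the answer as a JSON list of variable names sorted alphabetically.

Answer: ["c"]

Analysis:
Per-block:
  n0: {c,i} / ∅
  n1: {c,i,z} / ∅
  n2: {i} / {c,i}
  n3: {z} / ∅
  n4: {c} / ∅
  n5: {c,f} / ∅

Backward fixpoint:
  live n0: ∅→∅
  live n1: ∅→{c,i}
  live n2: {c,i}→∅
  live n3: ∅→∅
  live n4: ∅→∅
  live n5: ∅→∅

Interfere edges:
  c↔{f,i,z}
  f↔{c}
  i↔{c,z}
  z↔{c,i}

N(f) = ["c"]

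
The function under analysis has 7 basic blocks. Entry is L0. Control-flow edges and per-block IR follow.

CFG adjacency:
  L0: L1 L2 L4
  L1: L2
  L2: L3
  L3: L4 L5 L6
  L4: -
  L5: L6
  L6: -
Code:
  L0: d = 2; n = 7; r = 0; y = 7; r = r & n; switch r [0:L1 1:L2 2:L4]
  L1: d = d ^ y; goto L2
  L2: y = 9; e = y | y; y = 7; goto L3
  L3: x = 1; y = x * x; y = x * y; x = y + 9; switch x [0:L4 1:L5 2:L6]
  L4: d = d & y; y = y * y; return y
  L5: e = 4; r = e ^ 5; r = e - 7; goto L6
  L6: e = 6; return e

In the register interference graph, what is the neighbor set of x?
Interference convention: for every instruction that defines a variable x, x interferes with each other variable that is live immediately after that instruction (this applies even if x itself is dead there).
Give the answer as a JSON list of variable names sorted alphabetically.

Per-block:
  L0 def {d,n,r,y} use ∅
  L1 def {d} use {d,y}
  L2 def {e,y} use ∅
  L3 def {x,y} use ∅
  L4 def {d,y} use {d,y}
  L5 def {e,r} use ∅
  L6 def {e} use ∅

Liveness:
  L0 li=∅ lo={d,y}
  L1 li={d,y} lo={d}
  L2 li={d} lo={d}
  L3 li={d} lo={d,y}
  L4 li={d,y} lo=∅
  L5 li=∅ lo=∅
  L6 li=∅ lo=∅

Interfere edges:
  d: {e,n,r,x,y}
  e: {d,r}
  n: {d,r,y}
  r: {d,e,n,y}
  x: {d,y}
  y: {d,n,r,x}

N(x) = ["d", "y"]

Answer: ["d", "y"]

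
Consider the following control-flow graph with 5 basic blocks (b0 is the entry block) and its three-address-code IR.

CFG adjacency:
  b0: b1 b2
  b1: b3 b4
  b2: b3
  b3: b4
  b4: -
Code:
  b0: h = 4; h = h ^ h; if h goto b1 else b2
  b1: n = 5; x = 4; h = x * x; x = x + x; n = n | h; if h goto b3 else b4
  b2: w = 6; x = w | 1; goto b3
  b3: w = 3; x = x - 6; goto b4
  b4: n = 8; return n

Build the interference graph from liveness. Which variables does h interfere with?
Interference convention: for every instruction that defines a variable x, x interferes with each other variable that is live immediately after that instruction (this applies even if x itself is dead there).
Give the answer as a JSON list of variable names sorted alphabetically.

Answer: ["n", "x"]

Analysis:
Block summaries:
  b0 def {h} use ∅
  b1 def {h,n,x} use ∅
  b2 def {w,x} use ∅
  b3 def {w,x} use {x}
  b4 def {n} use ∅

Live sets:
  b0 li=∅ lo=∅
  b1 li=∅ lo={x}
  b2 li=∅ lo={x}
  b3 li={x} lo=∅
  b4 li=∅ lo=∅

Interference:
  h — {n,x}
  n — {h,x}
  w — {x}
  x — {h,n,w}

N(h) = ["n", "x"]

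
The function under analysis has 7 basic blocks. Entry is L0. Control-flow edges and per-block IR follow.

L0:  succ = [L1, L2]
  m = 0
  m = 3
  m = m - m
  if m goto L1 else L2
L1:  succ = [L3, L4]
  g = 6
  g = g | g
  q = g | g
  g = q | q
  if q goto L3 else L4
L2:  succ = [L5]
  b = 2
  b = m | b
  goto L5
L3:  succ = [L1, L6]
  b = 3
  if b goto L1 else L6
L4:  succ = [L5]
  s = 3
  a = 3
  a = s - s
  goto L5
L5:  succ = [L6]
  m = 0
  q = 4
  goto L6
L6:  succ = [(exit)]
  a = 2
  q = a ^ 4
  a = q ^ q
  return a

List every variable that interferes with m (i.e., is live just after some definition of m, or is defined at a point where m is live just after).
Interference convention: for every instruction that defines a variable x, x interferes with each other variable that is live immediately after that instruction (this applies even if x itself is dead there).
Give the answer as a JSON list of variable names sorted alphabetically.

Answer: ["b"]

Derivation:
Per-block:
  L0 def {m} use ∅
  L1 def {g,q} use ∅
  L2 def {b} use {m}
  L3 def {b} use ∅
  L4 def {a,s} use ∅
  L5 def {m,q} use ∅
  L6 def {a,q} use ∅

Backward fixpoint:
  L0 li=∅ lo={m}
  L1 li=∅ lo=∅
  L2 li={m} lo=∅
  L3 li=∅ lo=∅
  L4 li=∅ lo=∅
  L5 li=∅ lo=∅
  L6 li=∅ lo=∅

Interfere edges:
  a — {s}
  b — {m}
  g — {q}
  m — {b}
  q — {g}
  s — {a}

N(m) = ["b"]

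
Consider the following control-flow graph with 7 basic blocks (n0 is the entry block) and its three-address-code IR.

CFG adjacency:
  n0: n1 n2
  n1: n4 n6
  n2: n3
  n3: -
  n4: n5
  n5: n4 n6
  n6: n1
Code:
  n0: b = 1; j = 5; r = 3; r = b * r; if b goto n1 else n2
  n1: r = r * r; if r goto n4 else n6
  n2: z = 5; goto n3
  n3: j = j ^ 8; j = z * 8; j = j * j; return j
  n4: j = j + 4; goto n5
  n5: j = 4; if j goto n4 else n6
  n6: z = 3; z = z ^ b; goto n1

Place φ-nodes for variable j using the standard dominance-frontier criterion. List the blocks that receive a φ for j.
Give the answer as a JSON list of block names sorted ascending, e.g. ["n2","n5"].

idom tree: n1←n0 n2←n0 n3←n2 n4←n1 n5←n4 n6←n1
Dom at joins:
  n1: preds {n0,n6}: {n0} ∩ {n0,n1,n6} = {n0}; idom=n0
  n4: preds {n1,n5}: {n0,n1} ∩ {n0,n1,n4,n5} = {n0,n1}; idom=n1
  n6: preds {n1,n5}: {n0,n1} ∩ {n0,n1,n4,n5} = {n0,n1}; idom=n1

Frontier:
  join n1 pred n0: · stop@n0
  join n1 pred n6: n6→n1 stop@n0
  join n4 pred n1: · stop@n1
  join n4 pred n5: n5→n4 stop@n1
  join n6 pred n1: · stop@n1
  join n6 pred n5: n5→n4 stop@n1
  n0 → ∅
  n1 → {n1}
  n2 → ∅
  n3 → ∅
  n4 → {n4,n6}
  n5 → {n4,n6}
  n6 → {n1}

φ for j: defs {n0,n3,n4,n5}
  DF⁺ = {n1,n4,n6}

Answer: ["n1", "n4", "n6"]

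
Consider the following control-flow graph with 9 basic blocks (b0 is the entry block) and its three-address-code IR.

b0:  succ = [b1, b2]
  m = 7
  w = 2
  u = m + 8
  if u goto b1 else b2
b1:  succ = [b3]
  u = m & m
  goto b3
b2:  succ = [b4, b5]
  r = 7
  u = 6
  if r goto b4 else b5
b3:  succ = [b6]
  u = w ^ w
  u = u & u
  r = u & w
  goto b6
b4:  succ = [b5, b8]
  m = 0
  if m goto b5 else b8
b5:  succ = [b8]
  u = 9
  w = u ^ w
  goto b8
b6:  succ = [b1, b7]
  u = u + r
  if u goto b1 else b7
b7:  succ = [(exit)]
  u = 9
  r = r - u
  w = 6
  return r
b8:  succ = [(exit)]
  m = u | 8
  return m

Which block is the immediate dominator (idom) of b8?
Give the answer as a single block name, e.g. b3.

Answer: b2

Analysis:
idom tree: b1←b0 b2←b0 b3←b1 b4←b2 b5←b2 b6←b3 b7←b6 b8←b2
Dom at joins:
  b1: preds {b0,b6}: {b0} ∩ {b0,b1,b3,b6} = {b0}; idom=b0
  b5: preds {b2,b4}: {b0,b2} ∩ {b0,b2,b4} = {b0,b2}; idom=b2
  b8: preds {b4,b5}: {b0,b2,b4} ∩ {b0,b2,b5} = {b0,b2}; idom=b2

idom(b8) = b2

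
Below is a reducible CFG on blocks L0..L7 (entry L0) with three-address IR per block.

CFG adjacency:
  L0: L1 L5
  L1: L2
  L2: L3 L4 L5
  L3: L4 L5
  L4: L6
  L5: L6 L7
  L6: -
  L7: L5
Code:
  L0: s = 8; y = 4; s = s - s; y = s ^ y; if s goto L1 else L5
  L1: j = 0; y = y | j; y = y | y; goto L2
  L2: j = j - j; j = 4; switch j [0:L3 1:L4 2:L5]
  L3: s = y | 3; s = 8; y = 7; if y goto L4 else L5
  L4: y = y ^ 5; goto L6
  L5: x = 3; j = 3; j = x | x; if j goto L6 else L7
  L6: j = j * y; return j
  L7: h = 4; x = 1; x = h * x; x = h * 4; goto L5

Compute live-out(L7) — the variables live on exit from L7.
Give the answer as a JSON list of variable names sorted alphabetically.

Block summaries:
  L0: {s,y} / ∅
  L1: {j,y} / {y}
  L2: {j} / {j}
  L3: {s,y} / {y}
  L4: {y} / {y}
  L5: {j,x} / ∅
  L6: {j} / {j,y}
  L7: {h,x} / ∅

Liveness:
  L0: in=∅ out={y}
  L1: in={y} out={j,y}
  L2: in={j,y} out={j,y}
  L3: in={j,y} out={j,y}
  L4: in={j,y} out={j,y}
  L5: in={y} out={j,y}
  L6: in={j,y} out=∅
  L7: in={y} out={y}

live-out(L7) = ["y"]

Answer: ["y"]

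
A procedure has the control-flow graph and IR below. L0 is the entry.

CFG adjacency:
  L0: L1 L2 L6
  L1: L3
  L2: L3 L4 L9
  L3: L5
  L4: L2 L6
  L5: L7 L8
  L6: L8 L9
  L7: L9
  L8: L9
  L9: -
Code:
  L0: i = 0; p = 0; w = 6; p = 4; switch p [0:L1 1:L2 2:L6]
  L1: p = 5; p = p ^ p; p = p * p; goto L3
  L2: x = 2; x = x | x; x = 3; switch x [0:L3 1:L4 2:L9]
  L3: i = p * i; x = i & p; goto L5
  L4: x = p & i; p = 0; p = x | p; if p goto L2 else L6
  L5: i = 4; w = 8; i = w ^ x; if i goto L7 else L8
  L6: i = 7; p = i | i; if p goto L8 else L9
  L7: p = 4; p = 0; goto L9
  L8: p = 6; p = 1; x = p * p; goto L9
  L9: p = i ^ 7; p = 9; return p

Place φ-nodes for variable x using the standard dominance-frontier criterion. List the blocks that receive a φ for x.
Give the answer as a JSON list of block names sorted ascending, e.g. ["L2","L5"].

idom tree: L1←L0 L2←L0 L3←L0 L4←L2 L5←L3 L6←L0 L7←L5 L8←L0 L9←L0
Dom∩ at merges:
  L2: preds {L0,L4}: {L0} ∩ {L0,L2,L4} = {L0}; idom=L0
  L3: preds {L1,L2}: {L0,L1} ∩ {L0,L2} = {L0}; idom=L0
  L6: preds {L0,L4}: {L0} ∩ {L0,L2,L4} = {L0}; idom=L0
  L8: preds {L5,L6}: {L0,L3,L5} ∩ {L0,L6} = {L0}; idom=L0
  L9: preds {L2,L6,L7,L8}: {L0,L2} ∩ {L0,L6} ∩ {L0,L3,L5,L7} ∩ {L0,L8} = {L0}; idom=L0

DF walk-up:
  join L2 pred L0: · stop@L0
  join L2 pred L4: L4→L2 stop@L0
  join L3 pred L1: L1 stop@L0
  join L3 pred L2: L2 stop@L0
  join L6 pred L0: · stop@L0
  join L6 pred L4: L4→L2 stop@L0
  join L8 pred L5: L5→L3 stop@L0
  join L8 pred L6: L6 stop@L0
  join L9 pred L2: L2 stop@L0
  join L9 pred L6: L6 stop@L0
  join L9 pred L7: L7→L5→L3 stop@L0
  join L9 pred L8: L8 stop@L0
  DF(L0)=∅
  DF(L1)={L3}
  DF(L2)={L2,L3,L6,L9}
  DF(L3)={L8,L9}
  DF(L4)={L2,L6}
  DF(L5)={L8,L9}
  DF(L6)={L8,L9}
  DF(L7)={L9}
  DF(L8)={L9}
  DF(L9)=∅

φ for x: defs {L2,L3,L4,L8}
  DF⁺ = {L2,L3,L6,L8,L9}

Answer: ["L2", "L3", "L6", "L8", "L9"]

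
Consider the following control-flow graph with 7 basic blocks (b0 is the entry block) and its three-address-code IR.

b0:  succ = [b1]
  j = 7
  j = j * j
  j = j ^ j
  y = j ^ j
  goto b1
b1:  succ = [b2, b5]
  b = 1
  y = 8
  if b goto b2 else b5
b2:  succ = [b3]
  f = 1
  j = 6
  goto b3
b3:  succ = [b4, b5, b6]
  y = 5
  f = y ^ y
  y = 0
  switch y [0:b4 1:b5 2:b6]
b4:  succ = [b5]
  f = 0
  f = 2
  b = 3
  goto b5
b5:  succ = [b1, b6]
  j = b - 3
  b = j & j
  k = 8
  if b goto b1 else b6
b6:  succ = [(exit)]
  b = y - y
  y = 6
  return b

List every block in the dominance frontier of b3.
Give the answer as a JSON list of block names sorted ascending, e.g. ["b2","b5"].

Answer: ["b5", "b6"]

Derivation:
idom tree: b1←b0 b2←b1 b3←b2 b4←b3 b5←b1 b6←b1
Join-block Dom:
  b1: preds {b0,b5}: {b0} ∩ {b0,b1,b5} = {b0}; idom=b0
  b5: preds {b1,b3,b4}: {b0,b1} ∩ {b0,b1,b2,b3} ∩ {b0,b1,b2,b3,b4} = {b0,b1}; idom=b1
  b6: preds {b3,b5}: {b0,b1,b2,b3} ∩ {b0,b1,b5} = {b0,b1}; idom=b1

Frontier:
  b1←b0: walk · to b0
  b1←b5: walk b5→b1 to b0
  b5←b1: walk · to b1
  b5←b3: walk b3→b2 to b1
  b5←b4: walk b4→b3→b2 to b1
  b6←b3: walk b3→b2 to b1
  b6←b5: walk b5 to b1
  DF(b0)=∅
  DF(b1)={b1}
  DF(b2)={b5,b6}
  DF(b3)={b5,b6}
  DF(b4)={b5}
  DF(b5)={b1,b6}
  DF(b6)=∅

DF(b3) = ["b5", "b6"]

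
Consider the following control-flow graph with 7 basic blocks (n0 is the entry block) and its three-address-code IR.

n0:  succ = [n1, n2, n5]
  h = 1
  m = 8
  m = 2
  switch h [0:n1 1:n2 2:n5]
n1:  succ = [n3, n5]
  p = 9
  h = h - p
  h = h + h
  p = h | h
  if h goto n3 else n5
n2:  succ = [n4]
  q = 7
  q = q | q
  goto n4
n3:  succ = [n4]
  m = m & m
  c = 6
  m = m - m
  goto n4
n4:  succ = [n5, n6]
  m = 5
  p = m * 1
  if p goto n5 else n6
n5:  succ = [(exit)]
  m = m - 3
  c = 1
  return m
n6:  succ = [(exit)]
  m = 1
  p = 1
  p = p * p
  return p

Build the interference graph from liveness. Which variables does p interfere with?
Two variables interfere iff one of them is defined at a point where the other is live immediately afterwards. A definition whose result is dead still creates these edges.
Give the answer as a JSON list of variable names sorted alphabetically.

Answer: ["h", "m"]

Derivation:
Per-block:
  n0 def {h,m} use ∅
  n1 def {h,p} use {h}
  n2 def {q} use ∅
  n3 def {c,m} use {m}
  n4 def {m,p} use ∅
  n5 def {c,m} use {m}
  n6 def {m,p} use ∅

Backward fixpoint:
  n0 li=∅ lo={h,m}
  n1 li={h,m} lo={m}
  n2 li=∅ lo=∅
  n3 li={m} lo=∅
  n4 li=∅ lo={m}
  n5 li={m} lo=∅
  n6 li=∅ lo=∅

Interference:
  c: {m}
  h: {m,p}
  m: {c,h,p}
  p: {h,m}
  q: ∅

N(p) = ["h", "m"]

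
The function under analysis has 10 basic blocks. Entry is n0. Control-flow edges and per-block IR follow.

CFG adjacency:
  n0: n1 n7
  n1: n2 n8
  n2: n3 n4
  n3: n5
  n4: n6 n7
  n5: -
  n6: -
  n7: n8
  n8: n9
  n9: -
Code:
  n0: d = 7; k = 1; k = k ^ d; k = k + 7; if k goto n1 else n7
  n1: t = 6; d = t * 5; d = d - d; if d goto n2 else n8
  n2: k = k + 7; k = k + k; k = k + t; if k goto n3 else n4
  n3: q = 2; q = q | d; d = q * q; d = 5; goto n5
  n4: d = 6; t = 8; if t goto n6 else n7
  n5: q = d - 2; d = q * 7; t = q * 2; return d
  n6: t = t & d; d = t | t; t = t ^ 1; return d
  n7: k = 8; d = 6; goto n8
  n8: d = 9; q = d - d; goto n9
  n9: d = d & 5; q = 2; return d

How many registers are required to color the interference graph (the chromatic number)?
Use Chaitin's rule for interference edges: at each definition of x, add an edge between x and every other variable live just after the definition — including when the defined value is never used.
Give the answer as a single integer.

Answer: 3

Working:
def/use:
  n0: {d,k} / ∅
  n1: {d,t} / ∅
  n2: {k} / {k,t}
  n3: {d,q} / {d}
  n4: {d,t} / ∅
  n5: {d,q,t} / {d}
  n6: {d,t} / {d,t}
  n7: {d,k} / ∅
  n8: {d,q} / ∅
  n9: {d,q} / {d}

Live sets:
  n0 li=∅ lo={k}
  n1 li={k} lo={d,k,t}
  n2 li={d,k,t} lo={d}
  n3 li={d} lo={d}
  n4 li=∅ lo={d,t}
  n5 li={d} lo=∅
  n6 li={d,t} lo=∅
  n7 li=∅ lo=∅
  n8 li=∅ lo={d}
  n9 li={d} lo=∅

Conflict graph:
  d↔{k,q,t}
  k↔{d,t}
  q↔{d}
  t↔{d,k}

Colouring:
  lower bound: {d,k,t} mutually conflict ⇒ χ ≥ 3
  assign d→c0 k→c1 q→c1 t→c2 — no edge inside a register ⇒ χ ≤ 3
  χ = 3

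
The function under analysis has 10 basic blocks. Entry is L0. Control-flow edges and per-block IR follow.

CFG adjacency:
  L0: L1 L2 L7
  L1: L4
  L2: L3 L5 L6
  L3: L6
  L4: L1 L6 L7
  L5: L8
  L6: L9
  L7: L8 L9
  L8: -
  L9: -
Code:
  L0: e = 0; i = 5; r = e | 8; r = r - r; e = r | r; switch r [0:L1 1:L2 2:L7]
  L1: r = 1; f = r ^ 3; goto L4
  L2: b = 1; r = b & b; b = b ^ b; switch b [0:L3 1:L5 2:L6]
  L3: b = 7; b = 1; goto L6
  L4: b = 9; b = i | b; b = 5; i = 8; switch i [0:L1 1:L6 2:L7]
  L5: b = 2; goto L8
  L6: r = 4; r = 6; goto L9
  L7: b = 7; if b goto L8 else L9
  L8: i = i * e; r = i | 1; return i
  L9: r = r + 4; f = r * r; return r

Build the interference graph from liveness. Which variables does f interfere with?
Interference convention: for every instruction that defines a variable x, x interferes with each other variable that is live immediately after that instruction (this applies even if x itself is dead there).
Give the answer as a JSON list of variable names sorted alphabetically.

Answer: ["e", "i", "r"]

Derivation:
Per-block:
  L0 def {e,i,r} use ∅
  L1 def {f,r} use ∅
  L2 def {b,r} use ∅
  L3 def {b} use ∅
  L4 def {b,i} use {i}
  L5 def {b} use ∅
  L6 def {r} use ∅
  L7 def {b} use ∅
  L8 def {i,r} use {e,i}
  L9 def {f,r} use {r}

Backward fixpoint:
  L0: in=∅ out={e,i,r}
  L1: in={e,i} out={e,i,r}
  L2: in={e,i} out={e,i}
  L3: in=∅ out=∅
  L4: in={e,i,r} out={e,i,r}
  L5: in={e,i} out={e,i}
  L6: in=∅ out={r}
  L7: in={e,i,r} out={e,i,r}
  L8: in={e,i} out=∅
  L9: in={r} out=∅

Conflict graph:
  b — {e,i,r}
  e — {b,f,i,r}
  f — {e,i,r}
  i — {b,e,f,r}
  r — {b,e,f,i}

N(f) = ["e", "i", "r"]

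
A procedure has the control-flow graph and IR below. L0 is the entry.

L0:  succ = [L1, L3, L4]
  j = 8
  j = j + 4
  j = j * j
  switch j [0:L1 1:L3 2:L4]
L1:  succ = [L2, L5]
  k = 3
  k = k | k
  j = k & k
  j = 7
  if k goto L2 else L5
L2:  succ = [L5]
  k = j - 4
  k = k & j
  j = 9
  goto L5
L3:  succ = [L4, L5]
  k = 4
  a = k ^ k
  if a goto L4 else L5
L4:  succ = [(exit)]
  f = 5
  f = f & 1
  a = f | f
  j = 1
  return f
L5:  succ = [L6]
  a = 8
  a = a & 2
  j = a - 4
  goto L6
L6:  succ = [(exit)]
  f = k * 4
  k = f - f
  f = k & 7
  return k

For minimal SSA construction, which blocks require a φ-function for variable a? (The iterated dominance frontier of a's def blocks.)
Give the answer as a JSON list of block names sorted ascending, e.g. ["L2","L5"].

idom tree: L1←L0 L2←L1 L3←L0 L4←L0 L5←L0 L6←L5
Dom∩ at merges:
  L4: preds {L0,L3}: {L0} ∩ {L0,L3} = {L0}; idom=L0
  L5: preds {L1,L2,L3}: {L0,L1} ∩ {L0,L1,L2} ∩ {L0,L3} = {L0}; idom=L0

DF walk-up:
  L4←L0: walk · to L0
  L4←L3: walk L3 to L0
  L5←L1: walk L1 to L0
  L5←L2: walk L2→L1 to L0
  L5←L3: walk L3 to L0
  L0 → ∅
  L1 → {L5}
  L2 → {L5}
  L3 → {L4,L5}
  L4 → ∅
  L5 → ∅
  L6 → ∅

φ for a: defs {L3,L4,L5}
  DF⁺ = {L4,L5}

Answer: ["L4", "L5"]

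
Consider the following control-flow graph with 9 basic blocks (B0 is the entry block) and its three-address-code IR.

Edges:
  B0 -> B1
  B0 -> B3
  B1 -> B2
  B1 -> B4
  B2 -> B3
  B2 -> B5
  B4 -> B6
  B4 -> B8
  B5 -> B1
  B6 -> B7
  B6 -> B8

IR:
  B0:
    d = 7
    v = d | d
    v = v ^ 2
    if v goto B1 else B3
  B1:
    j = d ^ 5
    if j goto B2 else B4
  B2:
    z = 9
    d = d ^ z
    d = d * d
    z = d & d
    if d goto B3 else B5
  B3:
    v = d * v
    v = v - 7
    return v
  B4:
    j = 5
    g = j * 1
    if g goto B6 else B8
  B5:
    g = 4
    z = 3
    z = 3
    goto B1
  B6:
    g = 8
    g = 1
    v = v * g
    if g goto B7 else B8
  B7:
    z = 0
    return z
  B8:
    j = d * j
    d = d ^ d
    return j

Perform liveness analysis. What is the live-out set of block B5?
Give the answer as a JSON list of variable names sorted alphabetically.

Answer: ["d", "v"]

Derivation:
Per-block:
  B0 def {d,v} use ∅
  B1 def {j} use {d}
  B2 def {d,z} use {d}
  B3 def {v} use {d,v}
  B4 def {g,j} use ∅
  B5 def {g,z} use ∅
  B6 def {g,v} use {v}
  B7 def {z} use ∅
  B8 def {d,j} use {d,j}

Backward fixpoint:
  live B0: ∅→{d,v}
  live B1: {d,v}→{d,v}
  live B2: {d,v}→{d,v}
  live B3: {d,v}→∅
  live B4: {d,v}→{d,j,v}
  live B5: {d,v}→{d,v}
  live B6: {d,j,v}→{d,j}
  live B7: ∅→∅
  live B8: {d,j}→∅

live-out(B5) = ["d", "v"]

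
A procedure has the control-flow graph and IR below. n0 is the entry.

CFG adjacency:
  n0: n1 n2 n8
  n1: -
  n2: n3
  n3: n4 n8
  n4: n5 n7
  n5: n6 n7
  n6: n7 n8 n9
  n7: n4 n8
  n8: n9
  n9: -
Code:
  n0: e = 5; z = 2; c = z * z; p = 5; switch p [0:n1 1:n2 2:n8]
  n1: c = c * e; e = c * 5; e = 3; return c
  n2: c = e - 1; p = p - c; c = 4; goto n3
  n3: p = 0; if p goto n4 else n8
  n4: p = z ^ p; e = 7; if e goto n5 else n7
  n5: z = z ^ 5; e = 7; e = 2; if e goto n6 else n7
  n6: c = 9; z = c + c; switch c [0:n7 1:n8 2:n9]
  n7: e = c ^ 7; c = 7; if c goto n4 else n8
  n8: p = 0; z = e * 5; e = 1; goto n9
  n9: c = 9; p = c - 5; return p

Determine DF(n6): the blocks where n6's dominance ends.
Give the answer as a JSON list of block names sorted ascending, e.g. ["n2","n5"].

Answer: ["n7", "n8", "n9"]

Derivation:
idom tree: n1←n0 n2←n0 n3←n2 n4←n3 n5←n4 n6←n5 n7←n4 n8←n0 n9←n0
Dom∩ at merges:
  n4: preds {n3,n7}: {n0,n2,n3} ∩ {n0,n2,n3,n4,n7} = {n0,n2,n3}; idom=n3
  n7: preds {n4,n5,n6}: {n0,n2,n3,n4} ∩ {n0,n2,n3,n4,n5} ∩ {n0,n2,n3,n4,n5,n6} = {n0,n2,n3,n4}; idom=n4
  n8: preds {n0,n3,n6,n7}: {n0} ∩ {n0,n2,n3} ∩ {n0,n2,n3,n4,n5,n6} ∩ {n0,n2,n3,n4,n7} = {n0}; idom=n0
  n9: preds {n6,n8}: {n0,n2,n3,n4,n5,n6} ∩ {n0,n8} = {n0}; idom=n0

DF derivation:
  n4←n3: walk · to n3
  n4←n7: walk n7→n4 to n3
  n7←n4: walk · to n4
  n7←n5: walk n5 to n4
  n7←n6: walk n6→n5 to n4
  n8←n0: walk · to n0
  n8←n3: walk n3→n2 to n0
  n8←n6: walk n6→n5→n4→n3→n2 to n0
  n8←n7: walk n7→n4→n3→n2 to n0
  n9←n6: walk n6→n5→n4→n3→n2 to n0
  n9←n8: walk n8 to n0
  DF(n0)=∅
  DF(n1)=∅
  DF(n2)={n8,n9}
  DF(n3)={n8,n9}
  DF(n4)={n4,n8,n9}
  DF(n5)={n7,n8,n9}
  DF(n6)={n7,n8,n9}
  DF(n7)={n4,n8}
  DF(n8)={n9}
  DF(n9)=∅

DF(n6) = ["n7", "n8", "n9"]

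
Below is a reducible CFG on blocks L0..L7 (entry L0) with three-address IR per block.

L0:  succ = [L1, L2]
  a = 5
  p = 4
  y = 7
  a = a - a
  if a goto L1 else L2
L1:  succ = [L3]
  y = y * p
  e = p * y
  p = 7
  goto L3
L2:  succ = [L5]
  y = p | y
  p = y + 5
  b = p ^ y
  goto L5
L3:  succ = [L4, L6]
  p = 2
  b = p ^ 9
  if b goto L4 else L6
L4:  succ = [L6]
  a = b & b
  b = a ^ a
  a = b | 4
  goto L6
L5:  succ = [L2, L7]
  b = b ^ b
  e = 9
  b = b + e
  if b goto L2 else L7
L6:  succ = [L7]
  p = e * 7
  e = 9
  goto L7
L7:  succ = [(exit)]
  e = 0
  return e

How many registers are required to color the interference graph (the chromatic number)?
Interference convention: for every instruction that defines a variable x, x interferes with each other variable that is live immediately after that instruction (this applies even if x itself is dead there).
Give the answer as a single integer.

Per-block:
  L0 def {a,p,y} use ∅
  L1 def {e,p,y} use {p,y}
  L2 def {b,p,y} use {p,y}
  L3 def {b,p} use ∅
  L4 def {a,b} use {b}
  L5 def {b,e} use {b}
  L6 def {e,p} use {e}
  L7 def {e} use ∅

Liveness:
  L0 li=∅ lo={p,y}
  L1 li={p,y} lo={e}
  L2 li={p,y} lo={b,p,y}
  L3 li={e} lo={b,e}
  L4 li={b,e} lo={e}
  L5 li={b,p,y} lo={p,y}
  L6 li={e} lo=∅
  L7 li=∅ lo=∅

Interference:
  a: {e,p,y}
  b: {e,p,y}
  e: {a,b,p,y}
  p: {a,b,e,y}
  y: {a,b,e,p}

Registers:
  lower bound: {a,e,p,y} mutually conflict ⇒ χ ≥ 4
  assign a→R3 b→R3 e→R0 p→R1 y→R2 — no edge inside a register ⇒ χ ≤ 4
  χ = 4

Answer: 4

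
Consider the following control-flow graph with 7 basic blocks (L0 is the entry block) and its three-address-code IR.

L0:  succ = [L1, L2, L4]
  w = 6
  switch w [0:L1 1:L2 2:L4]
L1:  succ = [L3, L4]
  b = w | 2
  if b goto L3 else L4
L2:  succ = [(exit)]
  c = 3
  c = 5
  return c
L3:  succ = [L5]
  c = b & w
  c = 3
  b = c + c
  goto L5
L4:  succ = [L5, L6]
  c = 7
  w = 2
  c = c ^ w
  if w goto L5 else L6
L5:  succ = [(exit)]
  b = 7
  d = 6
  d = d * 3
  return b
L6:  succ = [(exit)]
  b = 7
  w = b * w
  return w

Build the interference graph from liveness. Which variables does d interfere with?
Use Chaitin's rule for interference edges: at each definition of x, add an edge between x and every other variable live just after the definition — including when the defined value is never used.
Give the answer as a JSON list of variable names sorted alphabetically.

def/use:
  L0: def={w} ue=∅
  L1: def={b} ue={w}
  L2: def={c} ue=∅
  L3: def={b,c} ue={b,w}
  L4: def={c,w} ue=∅
  L5: def={b,d} ue=∅
  L6: def={b,w} ue={w}

Liveness:
  live L0: ∅→{w}
  live L1: {w}→{b,w}
  live L2: ∅→∅
  live L3: {b,w}→∅
  live L4: ∅→{w}
  live L5: ∅→∅
  live L6: {w}→∅

Interference:
  b↔{d,w}
  c↔{w}
  d↔{b}
  w↔{b,c}

N(d) = ["b"]

Answer: ["b"]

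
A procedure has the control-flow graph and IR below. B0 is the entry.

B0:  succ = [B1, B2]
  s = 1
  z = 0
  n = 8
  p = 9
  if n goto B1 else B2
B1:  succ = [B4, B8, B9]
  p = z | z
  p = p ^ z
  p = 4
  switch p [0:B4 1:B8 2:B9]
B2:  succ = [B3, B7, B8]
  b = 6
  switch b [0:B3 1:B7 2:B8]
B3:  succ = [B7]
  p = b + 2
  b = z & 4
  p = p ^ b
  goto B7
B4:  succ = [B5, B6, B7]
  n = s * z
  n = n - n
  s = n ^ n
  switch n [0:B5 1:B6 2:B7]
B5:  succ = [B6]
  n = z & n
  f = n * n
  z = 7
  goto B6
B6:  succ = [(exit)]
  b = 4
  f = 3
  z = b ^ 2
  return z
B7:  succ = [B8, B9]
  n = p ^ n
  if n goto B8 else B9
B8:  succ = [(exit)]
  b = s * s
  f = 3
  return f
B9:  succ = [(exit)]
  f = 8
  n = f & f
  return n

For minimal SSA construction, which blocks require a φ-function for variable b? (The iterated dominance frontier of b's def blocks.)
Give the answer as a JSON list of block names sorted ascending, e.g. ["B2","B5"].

idom tree: B1←B0 B2←B0 B3←B2 B4←B1 B5←B4 B6←B4 B7←B0 B8←B0 B9←B0
Dom∩ at merges:
  B6: preds {B4,B5}: {B0,B1,B4} ∩ {B0,B1,B4,B5} = {B0,B1,B4}; idom=B4
  B7: preds {B2,B3,B4}: {B0,B2} ∩ {B0,B2,B3} ∩ {B0,B1,B4} = {B0}; idom=B0
  B8: preds {B1,B2,B7}: {B0,B1} ∩ {B0,B2} ∩ {B0,B7} = {B0}; idom=B0
  B9: preds {B1,B7}: {B0,B1} ∩ {B0,B7} = {B0}; idom=B0

Frontier:
  B6←B4: walk · to B4
  B6←B5: walk B5 to B4
  B7←B2: walk B2 to B0
  B7←B3: walk B3→B2 to B0
  B7←B4: walk B4→B1 to B0
  B8←B1: walk B1 to B0
  B8←B2: walk B2 to B0
  B8←B7: walk B7 to B0
  B9←B1: walk B1 to B0
  B9←B7: walk B7 to B0
  DF(B0)=∅
  DF(B1)={B7,B8,B9}
  DF(B2)={B7,B8}
  DF(B3)={B7}
  DF(B4)={B7}
  DF(B5)={B6}
  DF(B6)=∅
  DF(B7)={B8,B9}
  DF(B8)=∅
  DF(B9)=∅

φ for b: defs {B2,B3,B6,B8}
  DF⁺ = {B7,B8,B9}

Answer: ["B7", "B8", "B9"]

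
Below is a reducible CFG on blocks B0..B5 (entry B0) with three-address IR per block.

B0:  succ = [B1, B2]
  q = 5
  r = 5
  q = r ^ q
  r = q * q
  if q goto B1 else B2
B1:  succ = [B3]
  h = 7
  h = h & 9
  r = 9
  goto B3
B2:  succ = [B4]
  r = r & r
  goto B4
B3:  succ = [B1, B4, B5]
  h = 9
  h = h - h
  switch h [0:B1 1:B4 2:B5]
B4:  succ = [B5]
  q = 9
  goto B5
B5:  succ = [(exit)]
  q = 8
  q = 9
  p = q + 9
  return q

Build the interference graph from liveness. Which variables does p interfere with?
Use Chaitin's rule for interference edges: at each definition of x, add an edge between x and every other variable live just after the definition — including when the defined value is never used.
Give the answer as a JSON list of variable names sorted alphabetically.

Per-block:
  B0 def {q,r} use ∅
  B1 def {h,r} use ∅
  B2 def {r} use {r}
  B3 def {h} use ∅
  B4 def {q} use ∅
  B5 def {p,q} use ∅

Live sets:
  B0 li=∅ lo={r}
  B1 li=∅ lo=∅
  B2 li={r} lo=∅
  B3 li=∅ lo=∅
  B4 li=∅ lo=∅
  B5 li=∅ lo=∅

Interference:
  h↔∅
  p↔{q}
  q↔{p,r}
  r↔{q}

N(p) = ["q"]

Answer: ["q"]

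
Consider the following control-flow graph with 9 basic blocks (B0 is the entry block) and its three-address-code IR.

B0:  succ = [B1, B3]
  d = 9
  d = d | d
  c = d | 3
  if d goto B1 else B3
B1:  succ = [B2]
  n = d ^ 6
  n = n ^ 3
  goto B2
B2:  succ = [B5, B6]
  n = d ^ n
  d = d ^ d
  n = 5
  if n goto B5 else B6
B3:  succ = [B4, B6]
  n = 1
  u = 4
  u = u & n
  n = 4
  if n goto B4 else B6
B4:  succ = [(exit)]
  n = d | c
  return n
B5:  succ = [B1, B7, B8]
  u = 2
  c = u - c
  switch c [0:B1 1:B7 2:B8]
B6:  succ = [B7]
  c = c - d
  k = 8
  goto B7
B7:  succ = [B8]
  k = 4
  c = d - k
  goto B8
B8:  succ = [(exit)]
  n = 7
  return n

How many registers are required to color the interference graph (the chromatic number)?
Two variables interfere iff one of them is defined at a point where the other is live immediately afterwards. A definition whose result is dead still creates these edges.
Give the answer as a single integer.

def/use:
  B0: def={c,d} ue=∅
  B1: def={n} ue={d}
  B2: def={d,n} ue={d,n}
  B3: def={n,u} ue=∅
  B4: def={n} ue={c,d}
  B5: def={c,u} ue={c}
  B6: def={c,k} ue={c,d}
  B7: def={c,k} ue={d}
  B8: def={n} ue=∅

Liveness:
  live B0: ∅→{c,d}
  live B1: {c,d}→{c,d,n}
  live B2: {c,d,n}→{c,d}
  live B3: {c,d}→{c,d}
  live B4: {c,d}→∅
  live B5: {c,d}→{c,d}
  live B6: {c,d}→{d}
  live B7: {d}→∅
  live B8: ∅→∅

Interfere edges:
  c — {d,n,u}
  d — {c,k,n,u}
  k — {d}
  n — {c,d,u}
  u — {c,d,n}

Registers:
  lower bound: {c,d,n,u} mutually conflict ⇒ χ ≥ 4
  4-colouring: r0={d}  r1={c,k}  r2={n}  r3={u}
  χ = 4

Answer: 4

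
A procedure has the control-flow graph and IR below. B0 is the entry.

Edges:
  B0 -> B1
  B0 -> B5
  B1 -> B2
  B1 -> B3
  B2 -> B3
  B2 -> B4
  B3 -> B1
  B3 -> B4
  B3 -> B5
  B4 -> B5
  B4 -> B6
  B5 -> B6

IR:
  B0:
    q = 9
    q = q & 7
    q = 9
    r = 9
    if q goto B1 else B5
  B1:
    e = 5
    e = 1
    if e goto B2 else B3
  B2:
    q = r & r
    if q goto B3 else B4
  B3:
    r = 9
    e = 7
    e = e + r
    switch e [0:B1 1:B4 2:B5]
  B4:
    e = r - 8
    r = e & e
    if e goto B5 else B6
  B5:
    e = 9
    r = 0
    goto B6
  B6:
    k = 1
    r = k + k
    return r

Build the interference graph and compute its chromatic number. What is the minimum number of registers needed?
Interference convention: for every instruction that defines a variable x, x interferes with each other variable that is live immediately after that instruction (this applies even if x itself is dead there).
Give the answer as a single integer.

Answer: 2

Derivation:
Per-block:
  B0: {q,r} / ∅
  B1: {e} / ∅
  B2: {q} / {r}
  B3: {e,r} / ∅
  B4: {e,r} / {r}
  B5: {e,r} / ∅
  B6: {k,r} / ∅

Live sets:
  live B0: ∅→{r}
  live B1: {r}→{r}
  live B2: {r}→{r}
  live B3: ∅→{r}
  live B4: {r}→∅
  live B5: ∅→∅
  live B6: ∅→∅

Interfere edges:
  e — {r}
  k — ∅
  q — {r}
  r — {e,q}

Registers:
  {e,r} pairwise interfere (2-clique) ⇒ χ ≥ 2
  assign e→c1 k→c0 q→c1 r→c0 — no edge inside a register ⇒ χ ≤ 2
  χ = 2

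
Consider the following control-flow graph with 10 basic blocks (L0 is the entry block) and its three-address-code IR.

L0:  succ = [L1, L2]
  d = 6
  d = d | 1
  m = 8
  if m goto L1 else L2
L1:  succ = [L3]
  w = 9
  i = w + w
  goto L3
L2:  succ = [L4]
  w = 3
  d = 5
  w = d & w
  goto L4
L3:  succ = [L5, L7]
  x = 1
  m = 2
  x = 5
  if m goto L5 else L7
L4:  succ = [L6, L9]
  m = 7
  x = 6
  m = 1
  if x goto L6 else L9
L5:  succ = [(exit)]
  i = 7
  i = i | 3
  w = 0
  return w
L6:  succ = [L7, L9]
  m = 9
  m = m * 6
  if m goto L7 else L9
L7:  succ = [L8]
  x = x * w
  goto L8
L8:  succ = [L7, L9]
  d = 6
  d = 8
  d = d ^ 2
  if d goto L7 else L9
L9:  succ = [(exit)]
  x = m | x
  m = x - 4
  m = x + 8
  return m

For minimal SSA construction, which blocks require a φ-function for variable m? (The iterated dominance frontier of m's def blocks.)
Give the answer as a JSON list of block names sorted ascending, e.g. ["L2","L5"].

idom tree: L1←L0 L2←L0 L3←L1 L4←L2 L5←L3 L6←L4 L7←L0 L8←L7 L9←L0
Join-block Dom:
  L7: preds {L3,L6,L8}: {L0,L1,L3} ∩ {L0,L2,L4,L6} ∩ {L0,L7,L8} = {L0}; idom=L0
  L9: preds {L4,L6,L8}: {L0,L2,L4} ∩ {L0,L2,L4,L6} ∩ {L0,L7,L8} = {L0}; idom=L0

DF walk-up:
  L7←L3: walk L3→L1 to L0
  L7←L6: walk L6→L4→L2 to L0
  L7←L8: walk L8→L7 to L0
  L9←L4: walk L4→L2 to L0
  L9←L6: walk L6→L4→L2 to L0
  L9←L8: walk L8→L7 to L0
  L0: DF=∅
  L1: DF={L7}
  L2: DF={L7,L9}
  L3: DF={L7}
  L4: DF={L7,L9}
  L5: DF=∅
  L6: DF={L7,L9}
  L7: DF={L7,L9}
  L8: DF={L7,L9}
  L9: DF=∅

φ for m: defs {L0,L3,L4,L6,L9}
  DF⁺ = {L7,L9}

Answer: ["L7", "L9"]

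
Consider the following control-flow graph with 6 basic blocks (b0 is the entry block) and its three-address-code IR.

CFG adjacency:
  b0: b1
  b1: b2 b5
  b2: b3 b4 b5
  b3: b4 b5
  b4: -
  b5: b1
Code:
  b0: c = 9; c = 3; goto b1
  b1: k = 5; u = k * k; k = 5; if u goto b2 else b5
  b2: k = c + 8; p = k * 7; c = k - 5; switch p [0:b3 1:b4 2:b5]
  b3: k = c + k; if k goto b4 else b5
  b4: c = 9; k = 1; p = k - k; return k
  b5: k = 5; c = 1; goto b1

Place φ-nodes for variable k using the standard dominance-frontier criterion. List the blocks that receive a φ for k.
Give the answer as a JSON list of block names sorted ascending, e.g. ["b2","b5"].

idom tree: b1←b0 b2←b1 b3←b2 b4←b2 b5←b1
Dom∩ at merges:
  b1: preds {b0,b5}: {b0} ∩ {b0,b1,b5} = {b0}; idom=b0
  b4: preds {b2,b3}: {b0,b1,b2} ∩ {b0,b1,b2,b3} = {b0,b1,b2}; idom=b2
  b5: preds {b1,b2,b3}: {b0,b1} ∩ {b0,b1,b2} ∩ {b0,b1,b2,b3} = {b0,b1}; idom=b1

Frontier:
  join b1 pred b0: · stop@b0
  join b1 pred b5: b5→b1 stop@b0
  join b4 pred b2: · stop@b2
  join b4 pred b3: b3 stop@b2
  join b5 pred b1: · stop@b1
  join b5 pred b2: b2 stop@b1
  join b5 pred b3: b3→b2 stop@b1
  b0 → ∅
  b1 → {b1}
  b2 → {b5}
  b3 → {b4,b5}
  b4 → ∅
  b5 → {b1}

φ for k: defs {b1,b2,b3,b4,b5}
  DF⁺ = {b1,b4,b5}

Answer: ["b1", "b4", "b5"]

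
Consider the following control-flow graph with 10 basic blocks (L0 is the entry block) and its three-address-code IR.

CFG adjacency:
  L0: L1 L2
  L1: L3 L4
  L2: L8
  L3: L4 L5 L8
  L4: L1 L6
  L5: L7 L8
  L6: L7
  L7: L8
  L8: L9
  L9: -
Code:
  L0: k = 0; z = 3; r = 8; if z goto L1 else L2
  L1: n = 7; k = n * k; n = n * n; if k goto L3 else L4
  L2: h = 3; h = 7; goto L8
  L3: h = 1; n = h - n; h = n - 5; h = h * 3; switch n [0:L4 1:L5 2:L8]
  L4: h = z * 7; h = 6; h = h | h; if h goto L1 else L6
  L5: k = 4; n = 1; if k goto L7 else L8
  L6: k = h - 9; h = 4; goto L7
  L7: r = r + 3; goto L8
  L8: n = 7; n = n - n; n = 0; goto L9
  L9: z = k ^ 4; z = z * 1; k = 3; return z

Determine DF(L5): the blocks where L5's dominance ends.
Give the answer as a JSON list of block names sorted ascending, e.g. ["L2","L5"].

Answer: ["L7", "L8"]

Working:
idom tree: L1←L0 L2←L0 L3←L1 L4←L1 L5←L3 L6←L4 L7←L1 L8←L0 L9←L8
Dom∩ at merges:
  L1: preds {L0,L4}: {L0} ∩ {L0,L1,L4} = {L0}; idom=L0
  L4: preds {L1,L3}: {L0,L1} ∩ {L0,L1,L3} = {L0,L1}; idom=L1
  L7: preds {L5,L6}: {L0,L1,L3,L5} ∩ {L0,L1,L4,L6} = {L0,L1}; idom=L1
  L8: preds {L2,L3,L5,L7}: {L0,L2} ∩ {L0,L1,L3} ∩ {L0,L1,L3,L5} ∩ {L0,L1,L7} = {L0}; idom=L0

Frontier:
  L1←L0: walk · to L0
  L1←L4: walk L4→L1 to L0
  L4←L1: walk · to L1
  L4←L3: walk L3 to L1
  L7←L5: walk L5→L3 to L1
  L7←L6: walk L6→L4 to L1
  L8←L2: walk L2 to L0
  L8←L3: walk L3→L1 to L0
  L8←L5: walk L5→L3→L1 to L0
  L8←L7: walk L7→L1 to L0
  L0: DF=∅
  L1: DF={L1,L8}
  L2: DF={L8}
  L3: DF={L4,L7,L8}
  L4: DF={L1,L7}
  L5: DF={L7,L8}
  L6: DF={L7}
  L7: DF={L8}
  L8: DF=∅
  L9: DF=∅

DF(L5) = ["L7", "L8"]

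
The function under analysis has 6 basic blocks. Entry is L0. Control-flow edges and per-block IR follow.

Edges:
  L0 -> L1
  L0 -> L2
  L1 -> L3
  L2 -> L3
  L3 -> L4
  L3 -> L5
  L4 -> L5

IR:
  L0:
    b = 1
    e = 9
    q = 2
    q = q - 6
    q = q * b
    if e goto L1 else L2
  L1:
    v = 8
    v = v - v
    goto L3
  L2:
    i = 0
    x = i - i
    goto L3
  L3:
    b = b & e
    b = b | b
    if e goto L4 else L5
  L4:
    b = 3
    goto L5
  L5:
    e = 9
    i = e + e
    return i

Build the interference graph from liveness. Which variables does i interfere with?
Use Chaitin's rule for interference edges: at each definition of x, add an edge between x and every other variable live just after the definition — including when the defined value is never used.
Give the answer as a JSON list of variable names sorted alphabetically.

Answer: ["b", "e"]

Derivation:
Block summaries:
  L0: {b,e,q} / ∅
  L1: {v} / ∅
  L2: {i,x} / ∅
  L3: {b} / {b,e}
  L4: {b} / ∅
  L5: {e,i} / ∅

Backward fixpoint:
  L0: in=∅ out={b,e}
  L1: in={b,e} out={b,e}
  L2: in={b,e} out={b,e}
  L3: in={b,e} out=∅
  L4: in=∅ out=∅
  L5: in=∅ out=∅

Interference:
  b↔{e,i,q,v,x}
  e↔{b,i,q,v,x}
  i↔{b,e}
  q↔{b,e}
  v↔{b,e}
  x↔{b,e}

N(i) = ["b", "e"]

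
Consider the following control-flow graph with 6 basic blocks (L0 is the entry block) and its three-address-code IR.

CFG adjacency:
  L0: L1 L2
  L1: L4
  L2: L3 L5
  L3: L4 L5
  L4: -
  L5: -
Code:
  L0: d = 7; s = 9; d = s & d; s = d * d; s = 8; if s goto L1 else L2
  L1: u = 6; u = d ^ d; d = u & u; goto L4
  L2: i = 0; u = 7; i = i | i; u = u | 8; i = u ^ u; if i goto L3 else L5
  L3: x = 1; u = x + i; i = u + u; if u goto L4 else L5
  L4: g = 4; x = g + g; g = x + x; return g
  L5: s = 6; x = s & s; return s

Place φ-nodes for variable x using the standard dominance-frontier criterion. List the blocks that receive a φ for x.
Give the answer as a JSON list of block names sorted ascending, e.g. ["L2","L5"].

Answer: ["L4", "L5"]

Analysis:
idom tree: L1←L0 L2←L0 L3←L2 L4←L0 L5←L2
Dom at joins:
  L4: preds {L1,L3}: {L0,L1} ∩ {L0,L2,L3} = {L0}; idom=L0
  L5: preds {L2,L3}: {L0,L2} ∩ {L0,L2,L3} = {L0,L2}; idom=L2

DF walk-up:
  join L4 pred L1: L1 stop@L0
  join L4 pred L3: L3→L2 stop@L0
  join L5 pred L2: · stop@L2
  join L5 pred L3: L3 stop@L2
  L0 → ∅
  L1 → {L4}
  L2 → {L4}
  L3 → {L4,L5}
  L4 → ∅
  L5 → ∅

φ for x: defs {L3,L4,L5}
  DF⁺ = {L4,L5}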